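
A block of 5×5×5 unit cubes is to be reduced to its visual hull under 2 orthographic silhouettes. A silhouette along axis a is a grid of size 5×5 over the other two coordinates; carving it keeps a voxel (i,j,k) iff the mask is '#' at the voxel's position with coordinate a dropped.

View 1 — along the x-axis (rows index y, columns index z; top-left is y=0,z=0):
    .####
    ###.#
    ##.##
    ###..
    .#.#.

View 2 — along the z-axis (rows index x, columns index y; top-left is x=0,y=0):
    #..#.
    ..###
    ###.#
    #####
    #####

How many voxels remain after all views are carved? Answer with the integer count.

initial block: 5^3 = 125
[1] x-view keeps 17 columns → grid now 85
[2] z-view keeps 19 columns → grid now 64

remaining voxels: 64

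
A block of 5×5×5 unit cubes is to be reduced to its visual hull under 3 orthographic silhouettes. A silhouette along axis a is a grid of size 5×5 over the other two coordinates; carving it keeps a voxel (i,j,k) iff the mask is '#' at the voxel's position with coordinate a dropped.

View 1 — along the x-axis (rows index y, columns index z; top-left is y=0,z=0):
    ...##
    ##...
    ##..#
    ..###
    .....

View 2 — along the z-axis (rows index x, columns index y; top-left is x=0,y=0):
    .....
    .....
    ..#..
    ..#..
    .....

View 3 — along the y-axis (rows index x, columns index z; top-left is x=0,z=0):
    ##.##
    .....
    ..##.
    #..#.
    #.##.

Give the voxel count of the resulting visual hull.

before carving: 125 voxels (5×5×5)
step 1: project along x, AND mask (10/25) → |grid| = 50
step 2: project along z, AND mask (2/25) → |grid| = 6
step 3: project along y, AND mask (11/25) → |grid| = 1

1 voxels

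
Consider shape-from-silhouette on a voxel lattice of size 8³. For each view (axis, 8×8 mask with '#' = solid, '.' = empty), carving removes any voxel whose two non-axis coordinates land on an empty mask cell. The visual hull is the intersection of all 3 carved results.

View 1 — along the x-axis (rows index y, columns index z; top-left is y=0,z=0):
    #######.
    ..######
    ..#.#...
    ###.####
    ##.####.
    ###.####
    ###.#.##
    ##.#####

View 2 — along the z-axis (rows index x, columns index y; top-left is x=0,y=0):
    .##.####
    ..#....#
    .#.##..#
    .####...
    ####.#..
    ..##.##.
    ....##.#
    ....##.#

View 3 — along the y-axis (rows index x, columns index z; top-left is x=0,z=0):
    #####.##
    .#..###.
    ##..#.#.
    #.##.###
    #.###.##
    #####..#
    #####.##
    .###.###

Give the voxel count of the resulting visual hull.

voxel count = 134

start: 8×8×8 = 512 voxels
  1. axis=0 (YZ plane), |mask|=48  ⇒  voxels=384
  2. axis=2 (XY plane), |mask|=31  ⇒  voxels=181
  3. axis=1 (XZ plane), |mask|=46  ⇒  voxels=134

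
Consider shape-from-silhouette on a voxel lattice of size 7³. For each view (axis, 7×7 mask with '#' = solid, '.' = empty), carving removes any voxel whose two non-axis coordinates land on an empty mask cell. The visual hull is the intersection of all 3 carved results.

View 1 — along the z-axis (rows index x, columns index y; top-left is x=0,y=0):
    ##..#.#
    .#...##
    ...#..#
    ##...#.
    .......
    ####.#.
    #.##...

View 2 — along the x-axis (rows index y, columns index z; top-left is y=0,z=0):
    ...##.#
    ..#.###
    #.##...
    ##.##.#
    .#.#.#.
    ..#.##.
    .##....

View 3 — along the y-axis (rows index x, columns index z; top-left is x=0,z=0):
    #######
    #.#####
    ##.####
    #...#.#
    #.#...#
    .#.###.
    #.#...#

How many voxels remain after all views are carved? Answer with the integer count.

before carving: 343 voxels (7×7×7)
[1] z-view keeps 20 columns → grid now 140
[2] x-view keeps 23 columns → grid now 67
[3] y-view keeps 32 columns → grid now 46

remaining voxels: 46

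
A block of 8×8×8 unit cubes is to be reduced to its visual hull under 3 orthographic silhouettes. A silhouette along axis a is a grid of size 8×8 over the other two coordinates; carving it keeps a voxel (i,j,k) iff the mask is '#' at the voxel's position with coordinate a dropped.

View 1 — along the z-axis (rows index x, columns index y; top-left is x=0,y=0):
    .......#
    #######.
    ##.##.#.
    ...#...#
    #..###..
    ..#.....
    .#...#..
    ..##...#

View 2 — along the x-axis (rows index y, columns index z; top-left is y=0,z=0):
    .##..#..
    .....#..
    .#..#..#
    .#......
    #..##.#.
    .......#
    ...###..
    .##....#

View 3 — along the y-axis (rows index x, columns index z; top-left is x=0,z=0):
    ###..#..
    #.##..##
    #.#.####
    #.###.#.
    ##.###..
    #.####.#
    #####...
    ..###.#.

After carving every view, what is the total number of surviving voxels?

initial block: 8^3 = 512
  1. axis=2 (XY plane), |mask|=25  ⇒  voxels=200
  2. axis=0 (YZ plane), |mask|=19  ⇒  voxels=56
  3. axis=1 (XZ plane), |mask|=40  ⇒  voxels=28

28 voxels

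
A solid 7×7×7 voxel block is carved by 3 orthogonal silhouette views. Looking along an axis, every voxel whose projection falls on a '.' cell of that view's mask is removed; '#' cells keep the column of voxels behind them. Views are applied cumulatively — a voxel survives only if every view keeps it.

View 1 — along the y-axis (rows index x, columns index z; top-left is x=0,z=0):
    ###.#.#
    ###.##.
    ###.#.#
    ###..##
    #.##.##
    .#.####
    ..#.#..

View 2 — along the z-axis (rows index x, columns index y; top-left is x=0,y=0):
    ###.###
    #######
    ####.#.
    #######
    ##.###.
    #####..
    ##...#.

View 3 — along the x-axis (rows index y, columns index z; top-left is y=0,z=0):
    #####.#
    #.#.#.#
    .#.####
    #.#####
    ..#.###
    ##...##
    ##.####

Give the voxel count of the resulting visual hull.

before carving: 343 voxels (7×7×7)
carve view 1 (along y, XZ-mask fill 32/49): 224 voxels remain
carve view 2 (along z, XY-mask fill 38/49): 181 voxels remain
carve view 3 (along x, YZ-mask fill 35/49): 130 voxels remain

|visual hull| = 130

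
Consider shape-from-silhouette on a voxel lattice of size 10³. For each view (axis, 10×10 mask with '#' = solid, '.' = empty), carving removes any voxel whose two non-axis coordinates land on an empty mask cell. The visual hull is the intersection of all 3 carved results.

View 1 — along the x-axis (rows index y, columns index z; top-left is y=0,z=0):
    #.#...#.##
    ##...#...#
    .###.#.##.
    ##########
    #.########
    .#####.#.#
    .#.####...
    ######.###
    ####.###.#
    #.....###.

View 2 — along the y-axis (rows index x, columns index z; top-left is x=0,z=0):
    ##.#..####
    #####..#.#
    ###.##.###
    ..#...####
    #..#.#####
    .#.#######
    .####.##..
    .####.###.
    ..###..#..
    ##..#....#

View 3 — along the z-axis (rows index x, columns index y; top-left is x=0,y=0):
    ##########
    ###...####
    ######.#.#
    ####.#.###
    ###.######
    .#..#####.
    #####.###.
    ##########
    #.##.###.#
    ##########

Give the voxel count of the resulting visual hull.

|visual hull| = 344

before carving: 1000 voxels (10×10×10)
[1] x-view keeps 67 columns → grid now 670
[2] y-view keeps 63 columns → grid now 418
[3] z-view keeps 83 columns → grid now 344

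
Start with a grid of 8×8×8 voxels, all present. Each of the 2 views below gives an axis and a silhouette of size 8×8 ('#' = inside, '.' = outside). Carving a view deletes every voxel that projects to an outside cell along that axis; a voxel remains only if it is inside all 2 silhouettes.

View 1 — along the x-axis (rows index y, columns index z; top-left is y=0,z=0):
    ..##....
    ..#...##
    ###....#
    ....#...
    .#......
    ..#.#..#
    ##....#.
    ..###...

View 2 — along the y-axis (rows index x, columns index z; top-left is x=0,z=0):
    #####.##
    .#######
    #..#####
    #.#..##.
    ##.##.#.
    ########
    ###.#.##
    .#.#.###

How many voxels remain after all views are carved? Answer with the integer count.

119 voxels

full grid |V| = 512
step 1: project along x, AND mask (20/64) → |grid| = 160
step 2: project along y, AND mask (48/64) → |grid| = 119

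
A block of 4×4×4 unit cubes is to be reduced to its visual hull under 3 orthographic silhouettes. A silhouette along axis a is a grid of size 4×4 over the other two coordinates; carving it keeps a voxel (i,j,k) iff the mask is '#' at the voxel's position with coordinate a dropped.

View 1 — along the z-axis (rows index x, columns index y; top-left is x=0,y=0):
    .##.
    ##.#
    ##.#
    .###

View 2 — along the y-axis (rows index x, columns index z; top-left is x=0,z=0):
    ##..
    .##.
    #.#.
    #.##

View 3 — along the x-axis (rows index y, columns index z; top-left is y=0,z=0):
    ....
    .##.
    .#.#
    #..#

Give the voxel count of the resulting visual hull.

full grid |V| = 64
after view 1 [z-axis, 11 of 16 cells solid] → remaining = 44
after view 2 [y-axis, 9 of 16 cells solid] → remaining = 25
after view 3 [x-axis, 6 of 16 cells solid] → remaining = 10

voxel count = 10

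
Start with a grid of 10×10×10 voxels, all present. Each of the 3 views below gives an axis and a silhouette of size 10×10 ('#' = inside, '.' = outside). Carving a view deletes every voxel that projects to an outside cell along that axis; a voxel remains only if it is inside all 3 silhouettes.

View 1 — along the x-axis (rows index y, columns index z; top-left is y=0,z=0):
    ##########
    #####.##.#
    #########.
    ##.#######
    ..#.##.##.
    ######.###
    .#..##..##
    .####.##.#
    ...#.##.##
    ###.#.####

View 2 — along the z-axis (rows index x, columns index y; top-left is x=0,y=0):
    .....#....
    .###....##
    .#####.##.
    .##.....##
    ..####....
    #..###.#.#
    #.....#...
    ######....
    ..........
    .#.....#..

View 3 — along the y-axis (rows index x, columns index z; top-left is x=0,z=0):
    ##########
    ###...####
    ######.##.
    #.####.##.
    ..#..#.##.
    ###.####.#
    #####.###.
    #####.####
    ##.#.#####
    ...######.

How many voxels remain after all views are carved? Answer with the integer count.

full grid |V| = 1000
step 1: project along x, AND mask (75/100) → |grid| = 750
step 2: project along z, AND mask (37/100) → |grid| = 290
step 3: project along y, AND mask (75/100) → |grid| = 217

remaining voxels: 217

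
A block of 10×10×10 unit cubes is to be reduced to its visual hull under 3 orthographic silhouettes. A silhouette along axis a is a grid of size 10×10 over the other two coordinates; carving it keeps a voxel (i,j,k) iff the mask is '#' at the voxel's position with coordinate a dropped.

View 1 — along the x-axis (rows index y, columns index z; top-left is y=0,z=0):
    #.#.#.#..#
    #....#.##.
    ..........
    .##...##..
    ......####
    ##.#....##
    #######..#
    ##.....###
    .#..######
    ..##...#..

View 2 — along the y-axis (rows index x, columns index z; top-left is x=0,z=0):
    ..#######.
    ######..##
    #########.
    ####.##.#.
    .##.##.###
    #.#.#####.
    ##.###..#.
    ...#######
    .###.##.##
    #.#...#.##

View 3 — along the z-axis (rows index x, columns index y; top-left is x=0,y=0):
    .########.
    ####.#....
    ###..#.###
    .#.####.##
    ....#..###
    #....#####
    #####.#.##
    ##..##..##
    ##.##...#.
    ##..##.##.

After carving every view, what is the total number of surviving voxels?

voxel count = 194

initial block: 10^3 = 1000
[1] x-view keeps 45 columns → grid now 450
[2] y-view keeps 70 columns → grid now 306
[3] z-view keeps 62 columns → grid now 194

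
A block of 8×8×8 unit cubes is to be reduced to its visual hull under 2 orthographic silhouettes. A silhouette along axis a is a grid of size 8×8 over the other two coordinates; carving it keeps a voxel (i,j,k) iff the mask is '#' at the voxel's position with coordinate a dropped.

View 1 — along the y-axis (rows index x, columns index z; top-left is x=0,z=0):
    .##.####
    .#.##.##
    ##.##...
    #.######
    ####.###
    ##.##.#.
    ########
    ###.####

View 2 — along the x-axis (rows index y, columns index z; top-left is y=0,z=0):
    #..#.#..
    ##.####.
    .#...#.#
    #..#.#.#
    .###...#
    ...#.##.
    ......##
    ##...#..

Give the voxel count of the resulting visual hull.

|visual hull| = 169

full grid |V| = 512
V1 y: intersect with XZ mask (49 set) -- 392 left
V2 x: intersect with YZ mask (28 set) -- 169 left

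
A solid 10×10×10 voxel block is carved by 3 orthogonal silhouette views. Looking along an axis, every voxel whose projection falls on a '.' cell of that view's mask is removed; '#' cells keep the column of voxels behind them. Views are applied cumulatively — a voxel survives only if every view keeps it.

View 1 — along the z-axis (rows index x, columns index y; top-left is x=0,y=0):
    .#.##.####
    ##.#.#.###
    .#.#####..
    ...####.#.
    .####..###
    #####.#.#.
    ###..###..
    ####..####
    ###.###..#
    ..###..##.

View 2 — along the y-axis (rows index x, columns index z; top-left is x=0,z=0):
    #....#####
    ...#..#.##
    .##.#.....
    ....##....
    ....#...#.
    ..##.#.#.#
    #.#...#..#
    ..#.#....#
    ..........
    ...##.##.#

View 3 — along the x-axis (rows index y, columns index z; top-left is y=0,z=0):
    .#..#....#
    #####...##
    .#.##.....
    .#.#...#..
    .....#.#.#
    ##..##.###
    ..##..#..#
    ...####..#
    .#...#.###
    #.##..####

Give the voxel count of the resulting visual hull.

full grid |V| = 1000
after view 1 [z-axis, 65 of 100 cells solid] → remaining = 650
after view 2 [y-axis, 34 of 100 cells solid] → remaining = 220
after view 3 [x-axis, 47 of 100 cells solid] → remaining = 107

107 voxels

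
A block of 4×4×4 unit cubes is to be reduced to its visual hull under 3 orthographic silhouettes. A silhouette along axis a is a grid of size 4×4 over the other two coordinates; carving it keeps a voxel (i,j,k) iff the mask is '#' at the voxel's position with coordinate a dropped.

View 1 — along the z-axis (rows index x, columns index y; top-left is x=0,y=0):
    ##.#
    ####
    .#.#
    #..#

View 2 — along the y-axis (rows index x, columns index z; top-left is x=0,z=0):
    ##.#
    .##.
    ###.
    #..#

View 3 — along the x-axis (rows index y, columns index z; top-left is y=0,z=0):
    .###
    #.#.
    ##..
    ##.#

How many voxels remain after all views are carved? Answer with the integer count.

18 voxels

full grid |V| = 64
  1. axis=2 (XY plane), |mask|=11  ⇒  voxels=44
  2. axis=1 (XZ plane), |mask|=10  ⇒  voxels=27
  3. axis=0 (YZ plane), |mask|=10  ⇒  voxels=18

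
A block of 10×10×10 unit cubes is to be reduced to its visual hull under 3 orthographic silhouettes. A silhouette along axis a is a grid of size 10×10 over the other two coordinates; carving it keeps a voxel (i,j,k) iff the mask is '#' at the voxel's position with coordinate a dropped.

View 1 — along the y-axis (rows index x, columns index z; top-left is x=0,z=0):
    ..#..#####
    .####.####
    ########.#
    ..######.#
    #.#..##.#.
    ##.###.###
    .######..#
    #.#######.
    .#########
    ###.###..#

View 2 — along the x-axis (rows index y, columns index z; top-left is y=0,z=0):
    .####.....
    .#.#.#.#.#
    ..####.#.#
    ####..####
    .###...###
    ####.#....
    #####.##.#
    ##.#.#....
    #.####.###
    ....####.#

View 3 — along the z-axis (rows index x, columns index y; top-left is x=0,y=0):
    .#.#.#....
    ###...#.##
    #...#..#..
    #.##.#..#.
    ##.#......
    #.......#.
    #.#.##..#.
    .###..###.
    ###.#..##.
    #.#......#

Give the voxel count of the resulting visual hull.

before carving: 1000 voxels (10×10×10)
carve view 1 (along y, XZ-mask fill 74/100): 740 voxels remain
carve view 2 (along x, YZ-mask fill 59/100): 437 voxels remain
carve view 3 (along z, XY-mask fill 42/100): 186 voxels remain

|visual hull| = 186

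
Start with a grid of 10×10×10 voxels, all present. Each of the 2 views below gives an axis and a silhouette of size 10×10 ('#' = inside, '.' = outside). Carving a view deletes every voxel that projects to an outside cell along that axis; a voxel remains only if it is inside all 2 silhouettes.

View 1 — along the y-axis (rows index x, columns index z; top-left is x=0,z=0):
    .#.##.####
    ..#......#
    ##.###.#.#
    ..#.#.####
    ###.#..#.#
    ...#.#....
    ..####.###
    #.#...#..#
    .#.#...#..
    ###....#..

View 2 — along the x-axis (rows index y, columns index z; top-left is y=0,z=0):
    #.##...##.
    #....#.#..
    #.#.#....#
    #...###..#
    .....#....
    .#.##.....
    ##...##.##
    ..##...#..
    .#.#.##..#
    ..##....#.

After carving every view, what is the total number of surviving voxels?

remaining voxels: 181

before carving: 1000 voxels (10×10×10)
after view 1 [y-axis, 48 of 100 cells solid] → remaining = 480
after view 2 [x-axis, 38 of 100 cells solid] → remaining = 181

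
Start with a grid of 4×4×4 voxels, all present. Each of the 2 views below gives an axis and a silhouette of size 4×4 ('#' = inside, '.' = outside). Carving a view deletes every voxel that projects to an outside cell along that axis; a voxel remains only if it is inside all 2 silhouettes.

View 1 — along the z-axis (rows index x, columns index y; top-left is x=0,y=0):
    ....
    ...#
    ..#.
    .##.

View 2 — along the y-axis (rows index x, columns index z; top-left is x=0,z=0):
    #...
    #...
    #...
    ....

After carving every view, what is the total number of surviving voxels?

full grid |V| = 64
  1. axis=2 (XY plane), |mask|=4  ⇒  voxels=16
  2. axis=1 (XZ plane), |mask|=3  ⇒  voxels=2

|visual hull| = 2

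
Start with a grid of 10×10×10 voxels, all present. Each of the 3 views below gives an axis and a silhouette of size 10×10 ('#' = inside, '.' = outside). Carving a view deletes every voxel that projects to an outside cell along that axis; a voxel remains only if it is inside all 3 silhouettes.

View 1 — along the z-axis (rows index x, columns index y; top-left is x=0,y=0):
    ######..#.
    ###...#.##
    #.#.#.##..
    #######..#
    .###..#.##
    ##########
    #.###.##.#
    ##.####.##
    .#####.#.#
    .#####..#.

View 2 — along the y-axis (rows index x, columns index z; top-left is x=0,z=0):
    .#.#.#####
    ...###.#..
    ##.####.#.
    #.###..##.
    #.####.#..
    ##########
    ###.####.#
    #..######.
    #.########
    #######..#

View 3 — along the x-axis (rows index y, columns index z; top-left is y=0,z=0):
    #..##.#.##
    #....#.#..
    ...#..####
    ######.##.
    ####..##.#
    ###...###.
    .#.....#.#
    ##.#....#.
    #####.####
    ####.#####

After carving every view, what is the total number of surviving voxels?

remaining voxels: 303

start: 10×10×10 = 1000 voxels
step 1: project along z, AND mask (70/100) → |grid| = 700
step 2: project along y, AND mask (72/100) → |grid| = 515
step 3: project along x, AND mask (60/100) → |grid| = 303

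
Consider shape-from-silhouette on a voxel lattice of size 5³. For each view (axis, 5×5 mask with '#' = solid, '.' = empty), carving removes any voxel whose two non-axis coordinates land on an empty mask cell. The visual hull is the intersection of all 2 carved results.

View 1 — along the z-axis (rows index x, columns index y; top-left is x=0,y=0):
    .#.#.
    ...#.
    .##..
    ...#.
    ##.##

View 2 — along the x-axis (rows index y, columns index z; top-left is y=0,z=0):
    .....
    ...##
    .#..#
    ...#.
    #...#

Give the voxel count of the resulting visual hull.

full grid |V| = 125
[1] z-view keeps 10 columns → grid now 50
[2] x-view keeps 7 columns → grid now 14

voxel count = 14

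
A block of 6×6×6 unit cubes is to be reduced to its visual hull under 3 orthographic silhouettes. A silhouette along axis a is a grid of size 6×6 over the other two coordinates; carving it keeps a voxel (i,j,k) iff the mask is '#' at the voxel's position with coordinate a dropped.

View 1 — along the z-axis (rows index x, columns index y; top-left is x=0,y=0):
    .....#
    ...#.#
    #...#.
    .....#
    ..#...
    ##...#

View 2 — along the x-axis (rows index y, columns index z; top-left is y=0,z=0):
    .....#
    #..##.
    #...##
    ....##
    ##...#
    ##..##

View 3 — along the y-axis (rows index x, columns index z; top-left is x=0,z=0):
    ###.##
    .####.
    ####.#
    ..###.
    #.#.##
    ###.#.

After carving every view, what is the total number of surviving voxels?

20 voxels

start: 6×6×6 = 216 voxels
[1] z-view keeps 10 columns → grid now 60
[2] x-view keeps 16 columns → grid now 29
[3] y-view keeps 25 columns → grid now 20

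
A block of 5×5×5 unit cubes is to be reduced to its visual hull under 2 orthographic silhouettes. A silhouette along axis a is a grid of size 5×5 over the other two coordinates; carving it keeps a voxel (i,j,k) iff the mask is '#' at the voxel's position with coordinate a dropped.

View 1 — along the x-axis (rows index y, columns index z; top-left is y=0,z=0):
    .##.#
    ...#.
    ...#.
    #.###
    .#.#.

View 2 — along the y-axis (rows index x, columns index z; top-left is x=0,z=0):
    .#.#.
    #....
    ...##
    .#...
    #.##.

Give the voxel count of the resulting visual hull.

start: 5×5×5 = 125 voxels
V1 x: intersect with YZ mask (11 set) -- 55 left
V2 y: intersect with XZ mask (9 set) -- 22 left

|visual hull| = 22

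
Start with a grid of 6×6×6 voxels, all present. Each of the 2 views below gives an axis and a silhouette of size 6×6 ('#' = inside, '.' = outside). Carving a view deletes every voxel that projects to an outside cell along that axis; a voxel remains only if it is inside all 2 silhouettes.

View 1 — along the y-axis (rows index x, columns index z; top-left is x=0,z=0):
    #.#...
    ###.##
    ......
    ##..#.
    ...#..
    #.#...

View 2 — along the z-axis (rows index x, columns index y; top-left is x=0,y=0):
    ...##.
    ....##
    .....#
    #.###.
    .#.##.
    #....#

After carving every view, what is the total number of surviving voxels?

33 voxels

initial block: 6^3 = 216
after view 1 [y-axis, 13 of 36 cells solid] → remaining = 78
after view 2 [z-axis, 14 of 36 cells solid] → remaining = 33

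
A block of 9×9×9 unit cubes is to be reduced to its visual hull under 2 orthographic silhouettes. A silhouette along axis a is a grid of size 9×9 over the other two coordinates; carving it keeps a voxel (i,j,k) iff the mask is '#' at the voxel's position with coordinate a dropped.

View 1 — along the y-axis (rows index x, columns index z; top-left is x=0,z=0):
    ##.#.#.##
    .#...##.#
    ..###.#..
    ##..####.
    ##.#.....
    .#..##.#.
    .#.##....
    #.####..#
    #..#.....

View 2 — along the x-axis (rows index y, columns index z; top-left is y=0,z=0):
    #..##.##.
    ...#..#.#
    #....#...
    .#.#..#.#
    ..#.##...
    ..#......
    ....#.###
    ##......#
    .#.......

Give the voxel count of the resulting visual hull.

remaining voxels: 110

full grid |V| = 729
V1 y: intersect with XZ mask (38 set) -- 342 left
V2 x: intersect with YZ mask (26 set) -- 110 left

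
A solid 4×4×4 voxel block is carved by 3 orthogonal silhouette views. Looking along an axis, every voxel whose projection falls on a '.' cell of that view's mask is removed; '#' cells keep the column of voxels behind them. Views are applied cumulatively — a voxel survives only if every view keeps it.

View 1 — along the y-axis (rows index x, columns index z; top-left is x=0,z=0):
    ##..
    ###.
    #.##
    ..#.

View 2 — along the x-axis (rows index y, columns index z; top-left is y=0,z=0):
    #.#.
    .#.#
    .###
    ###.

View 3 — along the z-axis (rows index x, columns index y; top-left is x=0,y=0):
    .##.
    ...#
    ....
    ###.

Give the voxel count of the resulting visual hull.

full grid |V| = 64
[1] y-view keeps 9 columns → grid now 36
[2] x-view keeps 10 columns → grid now 23
[3] z-view keeps 6 columns → grid now 7

voxel count = 7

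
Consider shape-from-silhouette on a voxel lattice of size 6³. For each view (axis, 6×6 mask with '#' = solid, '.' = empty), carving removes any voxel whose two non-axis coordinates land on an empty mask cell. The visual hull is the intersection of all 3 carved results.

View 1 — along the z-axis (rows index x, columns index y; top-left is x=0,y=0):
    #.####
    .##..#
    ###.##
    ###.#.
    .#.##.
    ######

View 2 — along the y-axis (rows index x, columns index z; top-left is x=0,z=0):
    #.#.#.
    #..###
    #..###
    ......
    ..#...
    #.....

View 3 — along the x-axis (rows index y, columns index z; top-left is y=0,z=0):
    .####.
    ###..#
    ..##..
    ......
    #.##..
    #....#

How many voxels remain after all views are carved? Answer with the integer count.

25 voxels

before carving: 216 voxels (6×6×6)
[1] z-view keeps 26 columns → grid now 156
[2] y-view keeps 13 columns → grid now 56
[3] x-view keeps 15 columns → grid now 25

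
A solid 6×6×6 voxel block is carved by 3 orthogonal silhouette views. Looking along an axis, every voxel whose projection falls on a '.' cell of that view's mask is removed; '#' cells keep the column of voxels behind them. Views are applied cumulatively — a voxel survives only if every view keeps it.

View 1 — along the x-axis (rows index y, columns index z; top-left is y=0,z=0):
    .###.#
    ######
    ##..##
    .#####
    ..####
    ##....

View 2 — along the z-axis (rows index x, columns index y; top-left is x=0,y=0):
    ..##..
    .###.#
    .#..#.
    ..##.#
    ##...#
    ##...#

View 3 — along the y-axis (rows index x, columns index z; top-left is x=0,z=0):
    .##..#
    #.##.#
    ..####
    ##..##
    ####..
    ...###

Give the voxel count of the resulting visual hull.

before carving: 216 voxels (6×6×6)
[1] x-view keeps 25 columns → grid now 150
[2] z-view keeps 17 columns → grid now 71
[3] y-view keeps 22 columns → grid now 46

remaining voxels: 46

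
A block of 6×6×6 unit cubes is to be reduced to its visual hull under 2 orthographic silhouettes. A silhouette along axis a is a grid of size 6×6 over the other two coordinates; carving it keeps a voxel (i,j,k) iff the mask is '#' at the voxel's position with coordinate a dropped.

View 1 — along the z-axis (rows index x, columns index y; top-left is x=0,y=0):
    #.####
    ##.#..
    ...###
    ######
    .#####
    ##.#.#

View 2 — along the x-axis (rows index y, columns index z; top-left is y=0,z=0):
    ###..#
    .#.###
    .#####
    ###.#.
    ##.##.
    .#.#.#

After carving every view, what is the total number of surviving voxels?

102 voxels

before carving: 216 voxels (6×6×6)
  1. axis=2 (XY plane), |mask|=26  ⇒  voxels=156
  2. axis=0 (YZ plane), |mask|=24  ⇒  voxels=102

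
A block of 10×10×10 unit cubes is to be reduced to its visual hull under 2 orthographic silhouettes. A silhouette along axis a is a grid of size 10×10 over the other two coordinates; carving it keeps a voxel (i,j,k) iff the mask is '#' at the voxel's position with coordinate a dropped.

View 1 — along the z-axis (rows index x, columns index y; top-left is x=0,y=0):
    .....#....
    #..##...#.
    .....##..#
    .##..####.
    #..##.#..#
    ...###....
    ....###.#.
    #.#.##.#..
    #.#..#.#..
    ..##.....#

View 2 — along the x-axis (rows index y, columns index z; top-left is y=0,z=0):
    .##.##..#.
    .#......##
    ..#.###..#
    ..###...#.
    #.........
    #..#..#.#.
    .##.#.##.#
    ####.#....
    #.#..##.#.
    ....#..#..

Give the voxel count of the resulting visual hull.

|visual hull| = 152

before carving: 1000 voxels (10×10×10)
after view 1 [z-axis, 38 of 100 cells solid] → remaining = 380
after view 2 [x-axis, 40 of 100 cells solid] → remaining = 152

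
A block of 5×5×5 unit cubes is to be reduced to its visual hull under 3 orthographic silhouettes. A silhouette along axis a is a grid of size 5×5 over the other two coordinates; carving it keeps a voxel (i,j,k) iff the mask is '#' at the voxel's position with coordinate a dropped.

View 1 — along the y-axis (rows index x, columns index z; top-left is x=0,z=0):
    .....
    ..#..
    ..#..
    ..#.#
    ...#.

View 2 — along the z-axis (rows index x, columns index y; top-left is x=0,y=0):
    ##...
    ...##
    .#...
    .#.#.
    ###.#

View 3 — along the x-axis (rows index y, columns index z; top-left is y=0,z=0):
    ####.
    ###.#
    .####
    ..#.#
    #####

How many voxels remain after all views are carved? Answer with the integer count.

before carving: 125 voxels (5×5×5)
after view 1 [y-axis, 5 of 25 cells solid] → remaining = 25
after view 2 [z-axis, 11 of 25 cells solid] → remaining = 11
after view 3 [x-axis, 19 of 25 cells solid] → remaining = 10

voxel count = 10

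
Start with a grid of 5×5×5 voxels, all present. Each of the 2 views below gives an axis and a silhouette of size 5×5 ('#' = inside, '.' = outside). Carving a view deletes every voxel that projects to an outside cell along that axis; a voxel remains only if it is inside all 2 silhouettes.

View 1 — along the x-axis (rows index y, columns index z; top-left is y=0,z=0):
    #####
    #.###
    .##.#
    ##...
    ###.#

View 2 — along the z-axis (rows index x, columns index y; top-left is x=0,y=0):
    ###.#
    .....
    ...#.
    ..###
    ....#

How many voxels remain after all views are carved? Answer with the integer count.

before carving: 125 voxels (5×5×5)
after view 1 [x-axis, 18 of 25 cells solid] → remaining = 90
after view 2 [z-axis, 9 of 25 cells solid] → remaining = 31

|visual hull| = 31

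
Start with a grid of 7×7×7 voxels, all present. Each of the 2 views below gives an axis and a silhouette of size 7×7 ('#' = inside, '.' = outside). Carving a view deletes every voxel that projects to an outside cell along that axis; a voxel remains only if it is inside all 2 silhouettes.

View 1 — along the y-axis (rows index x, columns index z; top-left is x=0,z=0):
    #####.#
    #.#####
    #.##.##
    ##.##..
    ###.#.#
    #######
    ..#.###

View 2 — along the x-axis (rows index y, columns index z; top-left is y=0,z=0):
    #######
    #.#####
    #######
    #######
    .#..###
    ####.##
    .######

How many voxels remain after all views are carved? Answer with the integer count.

before carving: 343 voxels (7×7×7)
V1 y: intersect with XZ mask (37 set) -- 259 left
V2 x: intersect with YZ mask (43 set) -- 226 left

|visual hull| = 226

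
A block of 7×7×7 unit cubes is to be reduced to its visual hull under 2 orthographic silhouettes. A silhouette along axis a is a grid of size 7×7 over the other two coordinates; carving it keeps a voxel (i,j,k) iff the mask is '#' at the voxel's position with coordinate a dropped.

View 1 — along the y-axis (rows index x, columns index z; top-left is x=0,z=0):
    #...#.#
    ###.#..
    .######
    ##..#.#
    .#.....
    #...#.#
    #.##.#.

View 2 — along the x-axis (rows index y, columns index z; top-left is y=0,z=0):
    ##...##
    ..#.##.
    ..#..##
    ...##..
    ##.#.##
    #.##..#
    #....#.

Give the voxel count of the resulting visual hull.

remaining voxels: 79

initial block: 7^3 = 343
carve view 1 (along y, XZ-mask fill 25/49): 175 voxels remain
carve view 2 (along x, YZ-mask fill 23/49): 79 voxels remain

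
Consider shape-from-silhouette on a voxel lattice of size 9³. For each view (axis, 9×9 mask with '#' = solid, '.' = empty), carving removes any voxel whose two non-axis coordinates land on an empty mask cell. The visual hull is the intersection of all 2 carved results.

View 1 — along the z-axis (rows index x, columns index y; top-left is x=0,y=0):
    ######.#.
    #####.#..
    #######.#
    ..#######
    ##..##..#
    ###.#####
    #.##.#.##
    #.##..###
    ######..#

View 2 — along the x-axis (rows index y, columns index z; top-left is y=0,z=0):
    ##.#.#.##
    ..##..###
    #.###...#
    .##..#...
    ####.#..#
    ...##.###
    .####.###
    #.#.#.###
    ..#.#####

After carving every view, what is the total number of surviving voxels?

full grid |V| = 729
[1] z-view keeps 60 columns → grid now 540
[2] x-view keeps 49 columns → grid now 323

323 voxels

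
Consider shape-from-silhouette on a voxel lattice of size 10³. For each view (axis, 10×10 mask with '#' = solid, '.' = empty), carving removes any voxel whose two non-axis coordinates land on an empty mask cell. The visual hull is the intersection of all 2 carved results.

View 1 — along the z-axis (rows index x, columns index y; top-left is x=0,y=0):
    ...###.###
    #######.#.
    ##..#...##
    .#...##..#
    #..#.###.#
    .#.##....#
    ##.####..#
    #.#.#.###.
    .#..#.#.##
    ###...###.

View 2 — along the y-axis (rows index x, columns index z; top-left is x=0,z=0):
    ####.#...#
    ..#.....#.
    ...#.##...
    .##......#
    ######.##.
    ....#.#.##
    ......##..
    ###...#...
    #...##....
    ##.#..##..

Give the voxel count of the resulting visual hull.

remaining voxels: 226

before carving: 1000 voxels (10×10×10)
[1] z-view keeps 57 columns → grid now 570
[2] y-view keeps 40 columns → grid now 226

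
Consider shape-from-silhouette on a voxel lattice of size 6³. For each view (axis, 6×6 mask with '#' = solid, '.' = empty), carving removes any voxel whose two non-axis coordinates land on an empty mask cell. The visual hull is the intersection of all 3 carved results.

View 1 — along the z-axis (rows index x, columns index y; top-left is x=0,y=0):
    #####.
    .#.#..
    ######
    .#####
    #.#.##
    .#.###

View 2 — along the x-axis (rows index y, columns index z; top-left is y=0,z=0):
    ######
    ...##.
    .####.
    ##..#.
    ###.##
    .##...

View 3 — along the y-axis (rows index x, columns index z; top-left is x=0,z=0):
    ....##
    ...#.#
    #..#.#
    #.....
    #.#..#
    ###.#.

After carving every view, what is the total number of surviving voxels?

initial block: 6^3 = 216
after view 1 [z-axis, 26 of 36 cells solid] → remaining = 156
after view 2 [x-axis, 22 of 36 cells solid] → remaining = 92
after view 3 [y-axis, 15 of 36 cells solid] → remaining = 36

voxel count = 36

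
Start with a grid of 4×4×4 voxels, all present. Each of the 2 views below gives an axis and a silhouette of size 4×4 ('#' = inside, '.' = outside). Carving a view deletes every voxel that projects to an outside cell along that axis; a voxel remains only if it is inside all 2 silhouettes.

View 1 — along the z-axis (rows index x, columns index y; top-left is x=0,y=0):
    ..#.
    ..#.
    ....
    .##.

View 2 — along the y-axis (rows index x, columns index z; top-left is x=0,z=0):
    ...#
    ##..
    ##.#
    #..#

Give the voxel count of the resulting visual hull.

before carving: 64 voxels (4×4×4)
carve view 1 (along z, XY-mask fill 4/16): 16 voxels remain
carve view 2 (along y, XZ-mask fill 8/16): 7 voxels remain

remaining voxels: 7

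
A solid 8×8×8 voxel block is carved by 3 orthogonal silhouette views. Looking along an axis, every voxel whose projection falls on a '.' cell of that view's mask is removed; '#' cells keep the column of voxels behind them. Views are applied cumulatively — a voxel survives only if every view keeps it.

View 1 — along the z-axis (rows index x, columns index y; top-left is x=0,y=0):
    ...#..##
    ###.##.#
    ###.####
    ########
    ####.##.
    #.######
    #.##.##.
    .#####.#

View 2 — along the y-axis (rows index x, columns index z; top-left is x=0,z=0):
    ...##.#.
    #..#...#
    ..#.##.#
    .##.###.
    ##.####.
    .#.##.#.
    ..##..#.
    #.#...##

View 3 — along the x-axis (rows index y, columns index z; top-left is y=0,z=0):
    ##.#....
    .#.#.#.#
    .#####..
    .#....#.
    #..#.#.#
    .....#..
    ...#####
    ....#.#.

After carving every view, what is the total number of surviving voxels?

|visual hull| = 84

before carving: 512 voxels (8×8×8)
after view 1 [z-axis, 48 of 64 cells solid] → remaining = 384
after view 2 [y-axis, 32 of 64 cells solid] → remaining = 198
after view 3 [x-axis, 26 of 64 cells solid] → remaining = 84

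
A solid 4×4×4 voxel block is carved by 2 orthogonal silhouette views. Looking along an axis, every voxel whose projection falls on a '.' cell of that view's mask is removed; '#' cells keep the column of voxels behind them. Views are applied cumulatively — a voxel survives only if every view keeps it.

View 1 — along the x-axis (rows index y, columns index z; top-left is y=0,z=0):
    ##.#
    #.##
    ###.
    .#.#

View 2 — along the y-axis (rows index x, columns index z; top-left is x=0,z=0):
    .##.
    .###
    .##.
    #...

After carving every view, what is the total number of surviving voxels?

before carving: 64 voxels (4×4×4)
V1 x: intersect with YZ mask (11 set) -- 44 left
V2 y: intersect with XZ mask (8 set) -- 21 left

remaining voxels: 21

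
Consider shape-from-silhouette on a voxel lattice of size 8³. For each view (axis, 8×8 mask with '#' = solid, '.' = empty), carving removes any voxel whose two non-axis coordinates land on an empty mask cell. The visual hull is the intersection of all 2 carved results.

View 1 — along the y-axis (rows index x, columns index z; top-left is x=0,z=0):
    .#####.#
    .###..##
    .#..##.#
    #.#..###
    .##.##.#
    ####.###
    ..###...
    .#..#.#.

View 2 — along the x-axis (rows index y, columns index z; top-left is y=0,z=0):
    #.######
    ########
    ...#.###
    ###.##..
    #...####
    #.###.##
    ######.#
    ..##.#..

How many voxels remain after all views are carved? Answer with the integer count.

initial block: 8^3 = 512
after view 1 [y-axis, 38 of 64 cells solid] → remaining = 304
after view 2 [x-axis, 45 of 64 cells solid] → remaining = 211

remaining voxels: 211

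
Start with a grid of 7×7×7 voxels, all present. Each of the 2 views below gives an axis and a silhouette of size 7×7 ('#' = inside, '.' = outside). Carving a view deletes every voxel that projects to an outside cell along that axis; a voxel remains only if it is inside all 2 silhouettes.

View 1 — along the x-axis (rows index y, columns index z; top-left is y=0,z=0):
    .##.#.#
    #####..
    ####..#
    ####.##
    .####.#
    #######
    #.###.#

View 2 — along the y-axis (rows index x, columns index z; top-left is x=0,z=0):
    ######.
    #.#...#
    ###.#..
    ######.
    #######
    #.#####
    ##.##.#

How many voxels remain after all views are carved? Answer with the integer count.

initial block: 7^3 = 343
after view 1 [x-axis, 37 of 49 cells solid] → remaining = 259
after view 2 [y-axis, 37 of 49 cells solid] → remaining = 199

199 voxels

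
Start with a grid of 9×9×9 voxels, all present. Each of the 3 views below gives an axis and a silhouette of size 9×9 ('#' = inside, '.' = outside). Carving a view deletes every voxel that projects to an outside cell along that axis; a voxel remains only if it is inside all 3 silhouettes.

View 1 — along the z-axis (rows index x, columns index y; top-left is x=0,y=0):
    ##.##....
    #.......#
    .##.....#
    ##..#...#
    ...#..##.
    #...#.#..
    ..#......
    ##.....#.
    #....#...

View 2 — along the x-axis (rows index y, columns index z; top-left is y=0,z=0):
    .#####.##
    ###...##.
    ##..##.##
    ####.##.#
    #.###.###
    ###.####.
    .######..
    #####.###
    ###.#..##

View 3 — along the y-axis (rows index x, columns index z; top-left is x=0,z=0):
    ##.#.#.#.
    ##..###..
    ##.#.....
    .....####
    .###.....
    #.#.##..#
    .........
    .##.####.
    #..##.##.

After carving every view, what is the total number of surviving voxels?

remaining voxels: 77

full grid |V| = 729
  1. axis=2 (XY plane), |mask|=25  ⇒  voxels=225
  2. axis=0 (YZ plane), |mask|=59  ⇒  voxels=162
  3. axis=1 (XZ plane), |mask|=36  ⇒  voxels=77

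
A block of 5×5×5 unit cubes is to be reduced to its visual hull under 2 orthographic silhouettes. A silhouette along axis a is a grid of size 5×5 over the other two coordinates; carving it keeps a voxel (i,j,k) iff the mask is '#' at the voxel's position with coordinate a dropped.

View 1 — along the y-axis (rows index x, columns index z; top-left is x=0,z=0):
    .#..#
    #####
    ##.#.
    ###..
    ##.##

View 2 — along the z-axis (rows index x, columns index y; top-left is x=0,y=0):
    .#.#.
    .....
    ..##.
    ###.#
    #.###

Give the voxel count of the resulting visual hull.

38 voxels

start: 5×5×5 = 125 voxels
after view 1 [y-axis, 17 of 25 cells solid] → remaining = 85
after view 2 [z-axis, 12 of 25 cells solid] → remaining = 38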